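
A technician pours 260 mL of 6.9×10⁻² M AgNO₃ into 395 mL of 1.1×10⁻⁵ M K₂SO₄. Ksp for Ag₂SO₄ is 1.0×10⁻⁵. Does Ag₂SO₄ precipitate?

The combined volume is 655 mL.
[Ag⁺] = (6.9×10⁻²)(260)/655 = 2.7×10⁻² M
[SO₄²⁻] = (1.1×10⁻⁵)(395)/655 = 6.6×10⁻⁶ M
Q = [Ag⁺]^2[SO₄²⁻] = 5.0×10⁻⁹
Since Q (5.0×10⁻⁹) is less than Ksp (1.0×10⁻⁵), no Ag₂SO₄ precipitates.

No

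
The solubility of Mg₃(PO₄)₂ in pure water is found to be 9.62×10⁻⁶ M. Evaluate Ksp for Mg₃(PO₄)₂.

Mg₃(PO₄)₂(s) ⇌ 3 Mg²⁺(aq) + 2 PO₄³⁻(aq)
With molar solubility s: [Mg²⁺] = 3s, [PO₄³⁻] = 2s.
Ksp = [Mg²⁺]^3[PO₄³⁻]^2 = (3s)^3 · (2s)^2 = 108s^5
Ksp = 108 × (9.62×10⁻⁶)^5 = 8.90×10⁻²⁴

Ksp = 8.90×10⁻²⁴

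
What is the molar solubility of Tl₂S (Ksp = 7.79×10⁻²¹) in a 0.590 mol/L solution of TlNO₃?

Tl₂S(s) ⇌ 2 Tl⁺(aq) + S²⁻(aq)
With Tl⁺ already at 0.590 mol/L and s small, take [Tl⁺] ≈ 0.590 mol/L and [S²⁻] = s.
Ksp = [Tl⁺]^2[S²⁻] = (0.590)^2s
s = 7.79×10⁻²¹ / (0.590)^2 = 2.24×10⁻²⁰
s = 2.24×10⁻²⁰ mol/L

2.24×10⁻²⁰ M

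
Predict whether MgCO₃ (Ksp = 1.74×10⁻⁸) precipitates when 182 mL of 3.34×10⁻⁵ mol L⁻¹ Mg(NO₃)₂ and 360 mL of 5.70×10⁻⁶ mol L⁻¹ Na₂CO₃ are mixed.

After mixing, V = 182 mL + 360 mL = 542 mL.
[Mg²⁺] = (3.34×10⁻⁵)(182)/542 = 1.12×10⁻⁵ mol L⁻¹
[CO₃²⁻] = (5.70×10⁻⁶)(360)/542 = 3.79×10⁻⁶ mol L⁻¹
Q = [Mg²⁺][CO₃²⁻] = 4.25×10⁻¹¹
Since Q (4.25×10⁻¹¹) is less than Ksp (1.74×10⁻⁸), no MgCO₃ precipitates.

No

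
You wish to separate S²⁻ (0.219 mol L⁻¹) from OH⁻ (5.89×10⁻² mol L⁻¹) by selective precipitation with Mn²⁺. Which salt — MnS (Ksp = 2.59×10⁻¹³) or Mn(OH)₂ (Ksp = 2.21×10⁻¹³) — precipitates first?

MnS

The threshold for precipitation is Q = Ksp.
For MnS: [Mn²⁺] = (Ksp/[S²⁻]) = 1.18×10⁻¹² mol L⁻¹
For Mn(OH)₂: [Mn²⁺] = (Ksp/[OH⁻]^2) = 6.37×10⁻¹¹ mol L⁻¹
MnS requires the lower [Mn²⁺], so it precipitates first.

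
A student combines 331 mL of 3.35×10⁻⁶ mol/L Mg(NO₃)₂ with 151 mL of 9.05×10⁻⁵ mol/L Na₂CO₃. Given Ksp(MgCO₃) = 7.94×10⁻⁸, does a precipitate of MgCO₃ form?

The combined volume is 482 mL.
[Mg²⁺] = (3.35×10⁻⁶)(331)/482 = 2.30×10⁻⁶ mol/L
[CO₃²⁻] = (9.05×10⁻⁵)(151)/482 = 2.84×10⁻⁵ mol/L
Q = [Mg²⁺][CO₃²⁻] = 6.52×10⁻¹¹
Since Q (6.52×10⁻¹¹) is less than Ksp (7.94×10⁻⁸), no MgCO₃ precipitates.

No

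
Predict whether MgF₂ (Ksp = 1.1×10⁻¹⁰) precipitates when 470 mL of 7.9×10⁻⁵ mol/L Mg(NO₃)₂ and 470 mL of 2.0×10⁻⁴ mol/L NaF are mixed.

The combined volume is 940 mL.
[Mg²⁺] = (7.9×10⁻⁵)(470)/940 = 4.0×10⁻⁵ mol/L
[F⁻] = (2.0×10⁻⁴)(470)/940 = 1.0×10⁻⁴ mol/L
Q = [Mg²⁺][F⁻]^2 = 4.0×10⁻¹³
Since Q (4.0×10⁻¹³) is less than Ksp (1.1×10⁻¹⁰), no MgF₂ precipitates.

No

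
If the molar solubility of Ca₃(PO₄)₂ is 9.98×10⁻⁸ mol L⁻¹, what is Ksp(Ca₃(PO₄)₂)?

Ca₃(PO₄)₂(s) ⇌ 3 Ca²⁺(aq) + 2 PO₄³⁻(aq)
For each mole of Ca₃(PO₄)₂ that dissolves per liter, [Ca²⁺] = 3s and [PO₄³⁻] = 2s; let s denote this solubility.
Ksp = [Ca²⁺]^3[PO₄³⁻]^2 = (3s)^3 · (2s)^2 = 108s^5
Ksp = 108 × (9.98×10⁻⁸)^5 = 1.07×10⁻³³

Ksp = 1.07×10⁻³³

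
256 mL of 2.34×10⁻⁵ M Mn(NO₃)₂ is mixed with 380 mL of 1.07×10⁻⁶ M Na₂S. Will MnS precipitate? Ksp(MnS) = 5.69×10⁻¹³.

After mixing, V = 256 mL + 380 mL = 636 mL.
[Mn²⁺] = (2.34×10⁻⁵)(256)/636 = 9.42×10⁻⁶ M
[S²⁻] = (1.07×10⁻⁶)(380)/636 = 6.39×10⁻⁷ M
Q = [Mn²⁺][S²⁻] = 6.02×10⁻¹²
Since Q (6.02×10⁻¹²) exceeds Ksp (5.69×10⁻¹³), MnS will precipitate.

Yes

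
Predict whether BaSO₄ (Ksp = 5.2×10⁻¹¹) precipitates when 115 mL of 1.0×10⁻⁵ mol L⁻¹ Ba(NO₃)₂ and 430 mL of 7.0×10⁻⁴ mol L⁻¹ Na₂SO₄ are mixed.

After mixing, V = 115 mL + 430 mL = 545 mL.
[Ba²⁺] = (1.0×10⁻⁵)(115)/545 = 2.1×10⁻⁶ mol L⁻¹
[SO₄²⁻] = (7.0×10⁻⁴)(430)/545 = 5.5×10⁻⁴ mol L⁻¹
Q = [Ba²⁺][SO₄²⁻] = 1.2×10⁻⁹
Because Q > Ksp (1.2×10⁻⁹ vs 5.2×10⁻¹¹), a precipitate of BaSO₄ forms.

Yes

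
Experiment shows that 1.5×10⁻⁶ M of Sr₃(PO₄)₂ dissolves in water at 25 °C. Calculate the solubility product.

Sr₃(PO₄)₂(s) ⇌ 3 Sr²⁺(aq) + 2 PO₄³⁻(aq)
With molar solubility s: [Sr²⁺] = 3s, [PO₄³⁻] = 2s.
Ksp = [Sr²⁺]^3[PO₄³⁻]^2 = (3s)^3 · (2s)^2 = 108s^5
Ksp = 108 × (1.5×10⁻⁶)^5 = 8.2×10⁻²⁸

Ksp = 8.2×10⁻²⁸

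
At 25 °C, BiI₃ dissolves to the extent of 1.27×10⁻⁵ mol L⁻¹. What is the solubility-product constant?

BiI₃(s) ⇌ Bi³⁺(aq) + 3 I⁻(aq)
For each mole of BiI₃ that dissolves per liter, [Bi³⁺] = s and [I⁻] = 3s; let s denote this solubility.
Ksp = [Bi³⁺][I⁻]^3 = s · (3s)^3 = 27s^4
Ksp = 27 × (1.27×10⁻⁵)^4 = 7.02×10⁻¹⁹

Ksp = 7.02×10⁻¹⁹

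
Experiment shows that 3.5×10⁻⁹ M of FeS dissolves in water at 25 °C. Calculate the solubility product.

Ksp = 1.2×10⁻¹⁷

FeS(s) ⇌ Fe²⁺(aq) + S²⁻(aq)
If s mol/L of FeS dissolves, [Fe²⁺] = s and [S²⁻] = s.
Ksp = [Fe²⁺][S²⁻] = s · s = s^2
Ksp = (3.5×10⁻⁹)^2 = 1.2×10⁻¹⁷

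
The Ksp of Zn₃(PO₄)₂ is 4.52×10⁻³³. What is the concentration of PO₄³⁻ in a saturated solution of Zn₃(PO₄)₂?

Zn₃(PO₄)₂(s) ⇌ 3 Zn²⁺(aq) + 2 PO₄³⁻(aq)
Let s be the molar solubility. Then [Zn²⁺] = 3s and [PO₄³⁻] = 2s.
Ksp = [Zn²⁺]^3[PO₄³⁻]^2 = (3s)^3 · (2s)^2 = 108s^5 = 4.52×10⁻³³
s = 1.33×10⁻⁷ M
[PO₄³⁻] = 2s = 2.66×10⁻⁷ M

2.66×10⁻⁷ M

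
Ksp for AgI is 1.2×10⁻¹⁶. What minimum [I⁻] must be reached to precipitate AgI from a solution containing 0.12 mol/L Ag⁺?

1.0×10⁻¹⁵ M

Each salt precipitates once Q = Ksp for that salt.
AgI(s) ⇌ Ag⁺(aq) + I⁻(aq)
Ksp = [Ag⁺][I⁻] = [I⁻](0.12)
[I⁻] = 1.2×10⁻¹⁶ / (0.12) = 1.0×10⁻¹⁵
[I⁻] = 1.0×10⁻¹⁵ mol/L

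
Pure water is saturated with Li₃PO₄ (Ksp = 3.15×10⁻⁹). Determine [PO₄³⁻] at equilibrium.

3.29×10⁻³ M

Li₃PO₄(s) ⇌ 3 Li⁺(aq) + PO₄³⁻(aq)
For each mole of Li₃PO₄ that dissolves per liter, [Li⁺] = 3s and [PO₄³⁻] = s; let s denote this solubility.
Ksp = [Li⁺]^3[PO₄³⁻] = (3s)^3 · s = 27s^4 = 3.15×10⁻⁹
s = 3.29×10⁻³ mol/L
[PO₄³⁻] = s = 3.29×10⁻³ mol/L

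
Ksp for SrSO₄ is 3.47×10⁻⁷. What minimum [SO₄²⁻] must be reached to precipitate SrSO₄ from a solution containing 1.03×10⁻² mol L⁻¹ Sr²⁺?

3.37×10⁻⁵ M

Each salt precipitates once Q = Ksp for that salt.
SrSO₄(s) ⇌ Sr²⁺(aq) + SO₄²⁻(aq)
Ksp = [Sr²⁺][SO₄²⁻] = [SO₄²⁻](1.03×10⁻²)
[SO₄²⁻] = 3.47×10⁻⁷ / (1.03×10⁻²) = 3.37×10⁻⁵
[SO₄²⁻] = 3.37×10⁻⁵ mol L⁻¹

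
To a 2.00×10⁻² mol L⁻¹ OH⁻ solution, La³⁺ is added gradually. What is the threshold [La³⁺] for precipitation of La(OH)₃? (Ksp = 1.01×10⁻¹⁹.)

Precipitation of each salt begins when its ion product equals Ksp.
La(OH)₃(s) ⇌ La³⁺(aq) + 3 OH⁻(aq)
Ksp = [La³⁺][OH⁻]^3 = [La³⁺](2.00×10⁻²)^3
[La³⁺] = 1.01×10⁻¹⁹ / (2.00×10⁻²)^3 = 1.26×10⁻¹⁴
[La³⁺] = 1.26×10⁻¹⁴ mol L⁻¹

1.26×10⁻¹⁴ M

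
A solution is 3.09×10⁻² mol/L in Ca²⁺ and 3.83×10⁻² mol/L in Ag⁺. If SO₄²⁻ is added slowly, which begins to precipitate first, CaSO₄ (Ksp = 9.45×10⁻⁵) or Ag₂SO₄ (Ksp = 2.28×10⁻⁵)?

Precipitation begins when Q = Ksp.
For CaSO₄: [SO₄²⁻] = (Ksp/[Ca²⁺]) = 3.06×10⁻³ mol/L
For Ag₂SO₄: [SO₄²⁻] = (Ksp/[Ag⁺]^2) = 1.55×10⁻² mol/L
The smaller threshold [SO₄²⁻] is reached first, so CaSO₄ precipitates first.

CaSO₄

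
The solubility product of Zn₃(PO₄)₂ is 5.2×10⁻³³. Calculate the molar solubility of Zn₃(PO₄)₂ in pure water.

Zn₃(PO₄)₂(s) ⇌ 3 Zn²⁺(aq) + 2 PO₄³⁻(aq)
With molar solubility s: [Zn²⁺] = 3s, [PO₄³⁻] = 2s.
Ksp = [Zn²⁺]^3[PO₄³⁻]^2 = (3s)^3 · (2s)^2 = 108s^5
108s^5 = 5.2×10⁻³³  ⇒  s^5 = 4.8×10⁻³⁵
s = (4.8×10⁻³⁵)^(1/5) = 1.4×10⁻⁷ mol/L

1.4×10⁻⁷ M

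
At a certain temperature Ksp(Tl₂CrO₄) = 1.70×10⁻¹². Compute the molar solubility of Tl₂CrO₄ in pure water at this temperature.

7.52×10⁻⁵ M

Tl₂CrO₄(s) ⇌ 2 Tl⁺(aq) + CrO₄²⁻(aq)
Let s be the molar solubility. Then [Tl⁺] = 2s and [CrO₄²⁻] = s.
Ksp = [Tl⁺]^2[CrO₄²⁻] = (2s)^2 · s = 4s^3
4s^3 = 1.70×10⁻¹²  ⇒  s^3 = 4.25×10⁻¹³
s = (4.25×10⁻¹³)^(1/3) = 7.52×10⁻⁵ M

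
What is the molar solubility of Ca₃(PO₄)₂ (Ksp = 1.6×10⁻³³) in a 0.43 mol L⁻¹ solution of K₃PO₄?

Ca₃(PO₄)₂(s) ⇌ 3 Ca²⁺(aq) + 2 PO₄³⁻(aq)
With PO₄³⁻ already at 0.43 mol L⁻¹ and s small, take [PO₄³⁻] ≈ 0.43 mol L⁻¹ and [Ca²⁺] = 3s.
Ksp = [Ca²⁺]^3[PO₄³⁻]^2 = (3s)^3(0.43)^2
(3s)^3 = 1.6×10⁻³³ / (0.43)^2 = 8.7×10⁻³³
s = 6.8×10⁻¹² mol L⁻¹

6.8×10⁻¹² M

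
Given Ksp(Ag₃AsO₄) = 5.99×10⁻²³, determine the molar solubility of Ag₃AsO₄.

Ag₃AsO₄(s) ⇌ 3 Ag⁺(aq) + AsO₄³⁻(aq)
If s mol/L of Ag₃AsO₄ dissolves, [Ag⁺] = 3s and [AsO₄³⁻] = s.
Ksp = [Ag⁺]^3[AsO₄³⁻] = (3s)^3 · s = 27s^4
27s^4 = 5.99×10⁻²³  ⇒  s^4 = 2.22×10⁻²⁴
s = (2.22×10⁻²⁴)^(1/4) = 1.22×10⁻⁶ M

1.22×10⁻⁶ M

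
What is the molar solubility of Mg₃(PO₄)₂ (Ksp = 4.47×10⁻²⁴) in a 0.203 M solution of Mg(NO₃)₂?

1.16×10⁻¹¹ M

Mg₃(PO₄)₂(s) ⇌ 3 Mg²⁺(aq) + 2 PO₄³⁻(aq)
Let s be the solubility of Mg₃(PO₄)₂ here. The common ion gives [Mg²⁺] ≈ 0.203 M, and [PO₄³⁻] = 2s.
Ksp = [Mg²⁺]^3[PO₄³⁻]^2 = (0.203)^3(2s)^2
(2s)^2 = 4.47×10⁻²⁴ / (0.203)^3 = 5.34×10⁻²²
s = 1.16×10⁻¹¹ M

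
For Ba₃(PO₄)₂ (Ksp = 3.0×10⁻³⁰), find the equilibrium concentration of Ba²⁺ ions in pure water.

Ba₃(PO₄)₂(s) ⇌ 3 Ba²⁺(aq) + 2 PO₄³⁻(aq)
For each mole of Ba₃(PO₄)₂ that dissolves per liter, [Ba²⁺] = 3s and [PO₄³⁻] = 2s; let s denote this solubility.
Ksp = [Ba²⁺]^3[PO₄³⁻]^2 = (3s)^3 · (2s)^2 = 108s^5 = 3.0×10⁻³⁰
s = 4.9×10⁻⁷ mol/L
[Ba²⁺] = 3s = 1.5×10⁻⁶ mol/L

1.5×10⁻⁶ M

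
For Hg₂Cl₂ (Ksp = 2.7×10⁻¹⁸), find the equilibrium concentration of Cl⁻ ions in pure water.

1.8×10⁻⁶ M

Hg₂Cl₂(s) ⇌ Hg₂²⁺(aq) + 2 Cl⁻(aq)
Let s be the molar solubility. Then [Hg₂²⁺] = s and [Cl⁻] = 2s.
Ksp = [Hg₂²⁺][Cl⁻]^2 = s · (2s)^2 = 4s^3 = 2.7×10⁻¹⁸
s = 8.8×10⁻⁷ M
[Cl⁻] = 2s = 1.8×10⁻⁶ M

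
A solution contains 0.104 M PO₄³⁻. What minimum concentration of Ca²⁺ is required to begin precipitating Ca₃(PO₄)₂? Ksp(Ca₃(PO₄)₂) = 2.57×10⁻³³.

6.19×10⁻¹¹ M

Precipitation begins when Q = Ksp.
Ca₃(PO₄)₂(s) ⇌ 3 Ca²⁺(aq) + 2 PO₄³⁻(aq)
Ksp = [Ca²⁺]^3[PO₄³⁻]^2 = [Ca²⁺]^3(0.104)^2
[Ca²⁺]^3 = 2.57×10⁻³³ / (0.104)^2 = 2.38×10⁻³¹
[Ca²⁺] = 6.19×10⁻¹¹ M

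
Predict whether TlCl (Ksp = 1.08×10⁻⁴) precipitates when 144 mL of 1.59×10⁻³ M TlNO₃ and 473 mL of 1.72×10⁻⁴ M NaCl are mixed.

No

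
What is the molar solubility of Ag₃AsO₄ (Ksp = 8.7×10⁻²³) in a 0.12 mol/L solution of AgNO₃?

Ag₃AsO₄(s) ⇌ 3 Ag⁺(aq) + AsO₄³⁻(aq)
The solution already contains Ag⁺ at 0.12 mol/L. Let s be the molar solubility of Ag₃AsO₄.
[Ag⁺] ≈ 0.12 mol/L (common ion dominates); [AsO₄³⁻] = s.
Ksp = [Ag⁺]^3[AsO₄³⁻] = (0.12)^3s
s = 8.7×10⁻²³ / (0.12)^3 = 5.0×10⁻²⁰
s = 5.0×10⁻²⁰ mol/L

5.0×10⁻²⁰ M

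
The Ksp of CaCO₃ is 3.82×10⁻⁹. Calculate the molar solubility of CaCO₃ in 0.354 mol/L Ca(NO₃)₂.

CaCO₃(s) ⇌ Ca²⁺(aq) + CO₃²⁻(aq)
Ca²⁺ is already present at 0.354 mol/L. If s mol/L of CaCO₃ dissolves, [CO₃²⁻] = s while [Ca²⁺] ≈ 0.354 mol/L.
Ksp = [Ca²⁺][CO₃²⁻] = (0.354)s
s = 3.82×10⁻⁹ / (0.354) = 1.08×10⁻⁸
s = 1.08×10⁻⁸ mol/L

1.08×10⁻⁸ M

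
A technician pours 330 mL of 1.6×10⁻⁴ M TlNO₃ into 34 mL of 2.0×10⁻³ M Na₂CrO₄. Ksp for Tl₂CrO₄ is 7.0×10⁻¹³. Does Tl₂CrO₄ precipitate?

Total volume after mixing = 330 + 34 = 364 mL.
[Tl⁺] = (1.6×10⁻⁴)(330)/364 = 1.5×10⁻⁴ M
[CrO₄²⁻] = (2.0×10⁻³)(34)/364 = 1.9×10⁻⁴ M
Q = [Tl⁺]^2[CrO₄²⁻] = 3.9×10⁻¹²
Q = 3.9×10⁻¹² > Ksp = 7.0×10⁻¹³, so the solution is supersaturated and Tl₂CrO₄ precipitates.

Yes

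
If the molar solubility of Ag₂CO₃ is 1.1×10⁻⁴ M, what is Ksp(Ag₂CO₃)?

Ksp = 5.3×10⁻¹²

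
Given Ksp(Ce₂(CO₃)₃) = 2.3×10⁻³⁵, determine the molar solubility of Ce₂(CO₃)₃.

4.6×10⁻⁸ M

Ce₂(CO₃)₃(s) ⇌ 2 Ce³⁺(aq) + 3 CO₃²⁻(aq)
Call the molar solubility s, so that [Ce³⁺] = 2s and [CO₃²⁻] = 3s.
Ksp = [Ce³⁺]^2[CO₃²⁻]^3 = (2s)^2 · (3s)^3 = 108s^5
108s^5 = 2.3×10⁻³⁵  ⇒  s^5 = 2.1×10⁻³⁷
Taking the 5th root, s = 4.6×10⁻⁸ M.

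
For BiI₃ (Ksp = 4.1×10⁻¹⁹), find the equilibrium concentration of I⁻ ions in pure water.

3.3×10⁻⁵ M

BiI₃(s) ⇌ Bi³⁺(aq) + 3 I⁻(aq)
Let s be the molar solubility. Then [Bi³⁺] = s and [I⁻] = 3s.
Ksp = [Bi³⁺][I⁻]^3 = s · (3s)^3 = 27s^4 = 4.1×10⁻¹⁹
s = 1.1×10⁻⁵ M
[I⁻] = 3s = 3.3×10⁻⁵ M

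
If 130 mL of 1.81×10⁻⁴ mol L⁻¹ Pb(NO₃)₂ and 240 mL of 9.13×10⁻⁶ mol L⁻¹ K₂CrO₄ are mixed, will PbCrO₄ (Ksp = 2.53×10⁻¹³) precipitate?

Total volume after mixing = 130 + 240 = 370 mL.
[Pb²⁺] = (1.81×10⁻⁴)(130)/370 = 6.36×10⁻⁵ mol L⁻¹
[CrO₄²⁻] = (9.13×10⁻⁶)(240)/370 = 5.92×10⁻⁶ mol L⁻¹
Q = [Pb²⁺][CrO₄²⁻] = 3.77×10⁻¹⁰
Q = 3.77×10⁻¹⁰ > Ksp = 2.53×10⁻¹³, so the solution is supersaturated and PbCrO₄ precipitates.

Yes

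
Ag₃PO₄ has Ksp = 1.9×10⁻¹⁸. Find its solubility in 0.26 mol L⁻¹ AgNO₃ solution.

Ag₃PO₄(s) ⇌ 3 Ag⁺(aq) + PO₄³⁻(aq)
With Ag⁺ already at 0.26 mol L⁻¹ and s small, take [Ag⁺] ≈ 0.26 mol L⁻¹ and [PO₄³⁻] = s.
Ksp = [Ag⁺]^3[PO₄³⁻] = (0.26)^3s
s = 1.9×10⁻¹⁸ / (0.26)^3 = 1.1×10⁻¹⁶
s = 1.1×10⁻¹⁶ mol L⁻¹

1.1×10⁻¹⁶ M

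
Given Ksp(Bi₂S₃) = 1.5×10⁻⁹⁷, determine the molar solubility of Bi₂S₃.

Bi₂S₃(s) ⇌ 2 Bi³⁺(aq) + 3 S²⁻(aq)
For each mole of Bi₂S₃ that dissolves per liter, [Bi³⁺] = 2s and [S²⁻] = 3s; let s denote this solubility.
Ksp = [Bi³⁺]^2[S²⁻]^3 = (2s)^2 · (3s)^3 = 108s^5
108s^5 = 1.5×10⁻⁹⁷  ⇒  s^5 = 1.4×10⁻⁹⁹
s = (1.4×10⁻⁹⁹)^(1/5) = 1.7×10⁻²⁰ mol L⁻¹

1.7×10⁻²⁰ M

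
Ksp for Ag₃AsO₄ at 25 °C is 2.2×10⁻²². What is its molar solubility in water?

Ag₃AsO₄(s) ⇌ 3 Ag⁺(aq) + AsO₄³⁻(aq)
Let s be the molar solubility. Then [Ag⁺] = 3s and [AsO₄³⁻] = s.
Ksp = [Ag⁺]^3[AsO₄³⁻] = (3s)^3 · s = 27s^4
27s^4 = 2.2×10⁻²²  ⇒  s^4 = 8.1×10⁻²⁴
s = (8.1×10⁻²⁴)^(1/4) = 1.7×10⁻⁶ M

1.7×10⁻⁶ M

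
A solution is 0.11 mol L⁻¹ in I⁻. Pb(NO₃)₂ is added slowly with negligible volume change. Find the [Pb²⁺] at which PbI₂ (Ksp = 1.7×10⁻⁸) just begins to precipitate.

Each salt precipitates once Q = Ksp for that salt.
PbI₂(s) ⇌ Pb²⁺(aq) + 2 I⁻(aq)
Ksp = [Pb²⁺][I⁻]^2 = [Pb²⁺](0.11)^2
[Pb²⁺] = 1.7×10⁻⁸ / (0.11)^2 = 1.4×10⁻⁶
[Pb²⁺] = 1.4×10⁻⁶ mol L⁻¹

1.4×10⁻⁶ M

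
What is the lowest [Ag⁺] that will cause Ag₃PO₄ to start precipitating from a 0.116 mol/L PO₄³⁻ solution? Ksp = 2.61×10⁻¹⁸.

The threshold for precipitation is Q = Ksp.
Ag₃PO₄(s) ⇌ 3 Ag⁺(aq) + PO₄³⁻(aq)
Ksp = [Ag⁺]^3[PO₄³⁻] = [Ag⁺]^3(0.116)
[Ag⁺]^3 = 2.61×10⁻¹⁸ / (0.116) = 2.25×10⁻¹⁷
[Ag⁺] = 2.82×10⁻⁶ mol/L

2.82×10⁻⁶ M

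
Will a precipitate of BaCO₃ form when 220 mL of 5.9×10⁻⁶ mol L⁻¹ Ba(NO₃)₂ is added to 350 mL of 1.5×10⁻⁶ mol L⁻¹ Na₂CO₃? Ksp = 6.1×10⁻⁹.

Total volume after mixing = 220 + 350 = 570 mL.
[Ba²⁺] = (5.9×10⁻⁶)(220)/570 = 2.3×10⁻⁶ mol L⁻¹
[CO₃²⁻] = (1.5×10⁻⁶)(350)/570 = 9.2×10⁻⁷ mol L⁻¹
Q = [Ba²⁺][CO₃²⁻] = 2.1×10⁻¹²
Since Q (2.1×10⁻¹²) is less than Ksp (6.1×10⁻⁹), no BaCO₃ precipitates.

No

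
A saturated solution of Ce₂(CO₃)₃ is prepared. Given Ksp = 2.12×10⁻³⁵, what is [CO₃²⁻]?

Ce₂(CO₃)₃(s) ⇌ 2 Ce³⁺(aq) + 3 CO₃²⁻(aq)
For each mole of Ce₂(CO₃)₃ that dissolves per liter, [Ce³⁺] = 2s and [CO₃²⁻] = 3s; let s denote this solubility.
Ksp = [Ce³⁺]^2[CO₃²⁻]^3 = (2s)^2 · (3s)^3 = 108s^5 = 2.12×10⁻³⁵
s = 4.56×10⁻⁸ M
[CO₃²⁻] = 3s = 1.37×10⁻⁷ M

1.37×10⁻⁷ M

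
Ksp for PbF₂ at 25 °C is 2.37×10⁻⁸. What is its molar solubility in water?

1.81×10⁻³ M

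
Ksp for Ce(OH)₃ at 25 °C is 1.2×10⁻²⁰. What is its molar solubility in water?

4.6×10⁻⁶ M

Ce(OH)₃(s) ⇌ Ce³⁺(aq) + 3 OH⁻(aq)
Call the molar solubility s, so that [Ce³⁺] = s and [OH⁻] = 3s.
Ksp = [Ce³⁺][OH⁻]^3 = s · (3s)^3 = 27s^4
27s^4 = 1.2×10⁻²⁰  ⇒  s^4 = 4.4×10⁻²²
s = (4.4×10⁻²²)^(1/4) = 4.6×10⁻⁶ mol L⁻¹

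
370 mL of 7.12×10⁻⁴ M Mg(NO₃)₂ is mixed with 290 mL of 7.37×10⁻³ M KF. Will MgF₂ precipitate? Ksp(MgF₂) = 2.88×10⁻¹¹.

Yes

After mixing, V = 370 mL + 290 mL = 660 mL.
[Mg²⁺] = (7.12×10⁻⁴)(370)/660 = 3.99×10⁻⁴ M
[F⁻] = (7.37×10⁻³)(290)/660 = 3.24×10⁻³ M
Q = [Mg²⁺][F⁻]^2 = 4.19×10⁻⁹
Since Q (4.19×10⁻⁹) exceeds Ksp (2.88×10⁻¹¹), MgF₂ will precipitate.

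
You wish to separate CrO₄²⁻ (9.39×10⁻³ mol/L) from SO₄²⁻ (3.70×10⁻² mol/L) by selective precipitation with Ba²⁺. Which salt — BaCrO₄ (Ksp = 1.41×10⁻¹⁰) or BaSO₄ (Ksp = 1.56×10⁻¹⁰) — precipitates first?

BaSO₄

A salt starts to precipitate once the ion product Q reaches its Ksp.
For BaCrO₄: [Ba²⁺] = (Ksp/[CrO₄²⁻]) = 1.50×10⁻⁸ mol/L
For BaSO₄: [Ba²⁺] = (Ksp/[SO₄²⁻]) = 4.22×10⁻⁹ mol/L
Since BaSO₄ needs less Ba²⁺ to reach saturation, it precipitates first.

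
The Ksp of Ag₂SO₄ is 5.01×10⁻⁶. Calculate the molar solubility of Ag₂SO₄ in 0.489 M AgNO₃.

2.10×10⁻⁵ M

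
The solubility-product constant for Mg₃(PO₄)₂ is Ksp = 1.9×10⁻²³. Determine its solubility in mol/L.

1.1×10⁻⁵ M

Mg₃(PO₄)₂(s) ⇌ 3 Mg²⁺(aq) + 2 PO₄³⁻(aq)
For each mole of Mg₃(PO₄)₂ that dissolves per liter, [Mg²⁺] = 3s and [PO₄³⁻] = 2s; let s denote this solubility.
Ksp = [Mg²⁺]^3[PO₄³⁻]^2 = (3s)^3 · (2s)^2 = 108s^5
108s^5 = 1.9×10⁻²³  ⇒  s^5 = 1.8×10⁻²⁵
Taking the 5th root, s = 1.1×10⁻⁵ mol L⁻¹.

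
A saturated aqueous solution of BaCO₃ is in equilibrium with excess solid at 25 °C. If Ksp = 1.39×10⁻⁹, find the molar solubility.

3.73×10⁻⁵ M

BaCO₃(s) ⇌ Ba²⁺(aq) + CO₃²⁻(aq)
Call the molar solubility s, so that [Ba²⁺] = s and [CO₃²⁻] = s.
Ksp = [Ba²⁺][CO₃²⁻] = s · s = s^2
s^2 = 1.39×10⁻⁹
Taking the 2nd root, s = 3.73×10⁻⁵ mol/L.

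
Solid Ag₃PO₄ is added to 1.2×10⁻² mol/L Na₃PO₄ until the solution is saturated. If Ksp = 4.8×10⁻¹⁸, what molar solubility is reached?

2.5×10⁻⁶ M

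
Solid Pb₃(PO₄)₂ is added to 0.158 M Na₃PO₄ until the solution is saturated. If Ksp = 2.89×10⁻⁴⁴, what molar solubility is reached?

3.50×10⁻¹⁵ M

Pb₃(PO₄)₂(s) ⇌ 3 Pb²⁺(aq) + 2 PO₄³⁻(aq)
Let s be the solubility of Pb₃(PO₄)₂ here. The common ion gives [PO₄³⁻] ≈ 0.158 M, and [Pb²⁺] = 3s.
Ksp = [Pb²⁺]^3[PO₄³⁻]^2 = (3s)^3(0.158)^2
(3s)^3 = 2.89×10⁻⁴⁴ / (0.158)^2 = 1.16×10⁻⁴²
s = 3.50×10⁻¹⁵ M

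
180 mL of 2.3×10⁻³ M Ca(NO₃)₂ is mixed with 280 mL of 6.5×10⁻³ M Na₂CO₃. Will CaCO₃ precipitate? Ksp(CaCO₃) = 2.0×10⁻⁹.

Yes

After mixing, V = 180 mL + 280 mL = 460 mL.
[Ca²⁺] = (2.3×10⁻³)(180)/460 = 9.0×10⁻⁴ M
[CO₃²⁻] = (6.5×10⁻³)(280)/460 = 4.0×10⁻³ M
Q = [Ca²⁺][CO₃²⁻] = 3.6×10⁻⁶
Since Q (3.6×10⁻⁶) exceeds Ksp (2.0×10⁻⁹), CaCO₃ will precipitate.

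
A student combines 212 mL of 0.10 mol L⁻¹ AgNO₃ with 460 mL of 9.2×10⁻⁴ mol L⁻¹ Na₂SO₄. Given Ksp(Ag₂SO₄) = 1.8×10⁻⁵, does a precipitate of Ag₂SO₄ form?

After mixing, V = 212 mL + 460 mL = 672 mL.
[Ag⁺] = (0.10)(212)/672 = 3.2×10⁻² mol L⁻¹
[SO₄²⁻] = (9.2×10⁻⁴)(460)/672 = 6.3×10⁻⁴ mol L⁻¹
Q = [Ag⁺]^2[SO₄²⁻] = 6.3×10⁻⁷
Since Q (6.3×10⁻⁷) is less than Ksp (1.8×10⁻⁵), no Ag₂SO₄ precipitates.

No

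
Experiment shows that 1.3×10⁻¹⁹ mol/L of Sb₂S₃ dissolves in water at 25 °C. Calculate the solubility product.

Sb₂S₃(s) ⇌ 2 Sb³⁺(aq) + 3 S²⁻(aq)
If s mol/L of Sb₂S₃ dissolves, [Sb³⁺] = 2s and [S²⁻] = 3s.
Ksp = [Sb³⁺]^2[S²⁻]^3 = (2s)^2 · (3s)^3 = 108s^5
Ksp = 108 × (1.3×10⁻¹⁹)^5 = 4.0×10⁻⁹³

Ksp = 4.0×10⁻⁹³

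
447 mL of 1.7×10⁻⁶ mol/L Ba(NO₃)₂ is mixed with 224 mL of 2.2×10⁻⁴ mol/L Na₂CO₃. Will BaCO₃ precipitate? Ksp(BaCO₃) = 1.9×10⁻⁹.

No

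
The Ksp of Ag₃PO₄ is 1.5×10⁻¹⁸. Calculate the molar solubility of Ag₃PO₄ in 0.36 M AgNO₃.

3.2×10⁻¹⁷ M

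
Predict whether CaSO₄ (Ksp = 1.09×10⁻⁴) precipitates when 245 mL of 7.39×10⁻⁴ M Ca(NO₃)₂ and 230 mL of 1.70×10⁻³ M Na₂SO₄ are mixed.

Total volume after mixing = 245 + 230 = 475 mL.
[Ca²⁺] = (7.39×10⁻⁴)(245)/475 = 3.81×10⁻⁴ M
[SO₄²⁻] = (1.70×10⁻³)(230)/475 = 8.23×10⁻⁴ M
Q = [Ca²⁺][SO₄²⁻] = 3.14×10⁻⁷
Q = 3.14×10⁻⁷ < Ksp = 1.09×10⁻⁴, so the solution is unsaturated and no precipitate forms.

No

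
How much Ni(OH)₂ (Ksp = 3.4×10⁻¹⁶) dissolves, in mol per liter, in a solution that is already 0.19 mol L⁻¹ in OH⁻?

9.4×10⁻¹⁵ M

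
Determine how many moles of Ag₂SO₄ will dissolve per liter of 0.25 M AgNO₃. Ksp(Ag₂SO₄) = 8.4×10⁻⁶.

Ag₂SO₄(s) ⇌ 2 Ag⁺(aq) + SO₄²⁻(aq)
The solution already contains Ag⁺ at 0.25 M. Let s be the molar solubility of Ag₂SO₄.
[Ag⁺] ≈ 0.25 M (common ion dominates); [SO₄²⁻] = s.
Ksp = [Ag⁺]^2[SO₄²⁻] = (0.25)^2s
s = 8.4×10⁻⁶ / (0.25)^2 = 1.3×10⁻⁴
s = 1.3×10⁻⁴ M

1.3×10⁻⁴ M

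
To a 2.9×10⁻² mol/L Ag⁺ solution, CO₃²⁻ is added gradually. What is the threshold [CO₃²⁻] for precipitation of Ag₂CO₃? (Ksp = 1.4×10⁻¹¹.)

Each salt precipitates once Q = Ksp for that salt.
Ag₂CO₃(s) ⇌ 2 Ag⁺(aq) + CO₃²⁻(aq)
Ksp = [Ag⁺]^2[CO₃²⁻] = [CO₃²⁻](2.9×10⁻²)^2
[CO₃²⁻] = 1.4×10⁻¹¹ / (2.9×10⁻²)^2 = 1.7×10⁻⁸
[CO₃²⁻] = 1.7×10⁻⁸ mol/L

1.7×10⁻⁸ M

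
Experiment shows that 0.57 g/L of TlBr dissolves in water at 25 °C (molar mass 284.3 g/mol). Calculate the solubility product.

Convert to molarity: s = 0.57 / 284.3 = 2.005×10⁻³ mol/L
TlBr(s) ⇌ Tl⁺(aq) + Br⁻(aq)
With molar solubility s: [Tl⁺] = s, [Br⁻] = s.
Ksp = [Tl⁺][Br⁻] = s · s = s^2
Ksp = (2.005×10⁻³)^2 = 4.0×10⁻⁶

Ksp = 4.0×10⁻⁶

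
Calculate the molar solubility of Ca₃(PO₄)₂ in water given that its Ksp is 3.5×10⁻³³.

1.3×10⁻⁷ M

Ca₃(PO₄)₂(s) ⇌ 3 Ca²⁺(aq) + 2 PO₄³⁻(aq)
With molar solubility s: [Ca²⁺] = 3s, [PO₄³⁻] = 2s.
Ksp = [Ca²⁺]^3[PO₄³⁻]^2 = (3s)^3 · (2s)^2 = 108s^5
108s^5 = 3.5×10⁻³³  ⇒  s^5 = 3.2×10⁻³⁵
s = 1.3×10⁻⁷ mol L⁻¹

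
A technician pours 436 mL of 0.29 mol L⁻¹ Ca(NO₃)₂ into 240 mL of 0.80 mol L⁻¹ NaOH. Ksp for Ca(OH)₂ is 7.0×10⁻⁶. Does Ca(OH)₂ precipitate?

The combined volume is 676 mL.
[Ca²⁺] = (0.29)(436)/676 = 0.19 mol L⁻¹
[OH⁻] = (0.80)(240)/676 = 0.28 mol L⁻¹
Q = [Ca²⁺][OH⁻]^2 = 1.5×10⁻²
Since Q (1.5×10⁻²) exceeds Ksp (7.0×10⁻⁶), Ca(OH)₂ will precipitate.

Yes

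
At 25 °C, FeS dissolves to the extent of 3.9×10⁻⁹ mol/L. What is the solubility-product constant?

Ksp = 1.5×10⁻¹⁷

FeS(s) ⇌ Fe²⁺(aq) + S²⁻(aq)
For each mole of FeS that dissolves per liter, [Fe²⁺] = s and [S²⁻] = s; let s denote this solubility.
Ksp = [Fe²⁺][S²⁻] = s · s = s^2
Ksp = (3.9×10⁻⁹)^2 = 1.5×10⁻¹⁷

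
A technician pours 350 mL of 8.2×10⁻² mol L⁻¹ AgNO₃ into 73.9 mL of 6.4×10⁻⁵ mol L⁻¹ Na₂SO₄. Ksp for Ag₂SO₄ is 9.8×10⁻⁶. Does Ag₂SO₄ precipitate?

No

After mixing, V = 350 mL + 73.9 mL = 423.9 mL.
[Ag⁺] = (8.2×10⁻²)(350)/423.9 = 6.8×10⁻² mol L⁻¹
[SO₄²⁻] = (6.4×10⁻⁵)(73.9)/423.9 = 1.1×10⁻⁵ mol L⁻¹
Q = [Ag⁺]^2[SO₄²⁻] = 5.1×10⁻⁸
Q = 5.1×10⁻⁸ < Ksp = 9.8×10⁻⁶, so the solution is unsaturated and no precipitate forms.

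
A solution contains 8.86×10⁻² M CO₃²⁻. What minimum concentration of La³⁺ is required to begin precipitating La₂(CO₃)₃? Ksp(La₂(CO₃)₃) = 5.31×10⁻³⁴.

8.74×10⁻¹⁶ M

Each salt precipitates once Q = Ksp for that salt.
La₂(CO₃)₃(s) ⇌ 2 La³⁺(aq) + 3 CO₃²⁻(aq)
Ksp = [La³⁺]^2[CO₃²⁻]^3 = [La³⁺]^2(8.86×10⁻²)^3
[La³⁺]^2 = 5.31×10⁻³⁴ / (8.86×10⁻²)^3 = 7.63×10⁻³¹
[La³⁺] = 8.74×10⁻¹⁶ M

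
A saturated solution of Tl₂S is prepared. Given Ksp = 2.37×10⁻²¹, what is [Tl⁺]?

1.68×10⁻⁷ M

Tl₂S(s) ⇌ 2 Tl⁺(aq) + S²⁻(aq)
Call the molar solubility s, so that [Tl⁺] = 2s and [S²⁻] = s.
Ksp = [Tl⁺]^2[S²⁻] = (2s)^2 · s = 4s^3 = 2.37×10⁻²¹
s = 8.40×10⁻⁸ mol L⁻¹
[Tl⁺] = 2s = 1.68×10⁻⁷ mol L⁻¹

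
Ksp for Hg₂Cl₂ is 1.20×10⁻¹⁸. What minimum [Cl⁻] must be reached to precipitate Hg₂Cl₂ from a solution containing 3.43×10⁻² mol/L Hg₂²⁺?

5.91×10⁻⁹ M

Precipitation begins when Q = Ksp.
Hg₂Cl₂(s) ⇌ Hg₂²⁺(aq) + 2 Cl⁻(aq)
Ksp = [Hg₂²⁺][Cl⁻]^2 = [Cl⁻]^2(3.43×10⁻²)
[Cl⁻]^2 = 1.20×10⁻¹⁸ / (3.43×10⁻²) = 3.50×10⁻¹⁷
[Cl⁻] = 5.91×10⁻⁹ mol/L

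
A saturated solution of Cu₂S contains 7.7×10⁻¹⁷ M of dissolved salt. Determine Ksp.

Cu₂S(s) ⇌ 2 Cu⁺(aq) + S²⁻(aq)
Let s be the molar solubility. Then [Cu⁺] = 2s and [S²⁻] = s.
Ksp = [Cu⁺]^2[S²⁻] = (2s)^2 · s = 4s^3
Ksp = 4 × (7.7×10⁻¹⁷)^3 = 1.8×10⁻⁴⁸

Ksp = 1.8×10⁻⁴⁸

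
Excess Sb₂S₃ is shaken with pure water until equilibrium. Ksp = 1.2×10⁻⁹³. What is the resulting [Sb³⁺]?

Sb₂S₃(s) ⇌ 2 Sb³⁺(aq) + 3 S²⁻(aq)
Call the molar solubility s, so that [Sb³⁺] = 2s and [S²⁻] = 3s.
Ksp = [Sb³⁺]^2[S²⁻]^3 = (2s)^2 · (3s)^3 = 108s^5 = 1.2×10⁻⁹³
s = 1.0×10⁻¹⁹ mol L⁻¹
[Sb³⁺] = 2s = 2.0×10⁻¹⁹ mol L⁻¹

2.0×10⁻¹⁹ M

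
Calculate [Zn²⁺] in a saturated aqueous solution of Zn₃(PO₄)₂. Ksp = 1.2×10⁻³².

4.9×10⁻⁷ M

Zn₃(PO₄)₂(s) ⇌ 3 Zn²⁺(aq) + 2 PO₄³⁻(aq)
With molar solubility s: [Zn²⁺] = 3s, [PO₄³⁻] = 2s.
Ksp = [Zn²⁺]^3[PO₄³⁻]^2 = (3s)^3 · (2s)^2 = 108s^5 = 1.2×10⁻³²
s = 1.6×10⁻⁷ M
[Zn²⁺] = 3s = 4.9×10⁻⁷ M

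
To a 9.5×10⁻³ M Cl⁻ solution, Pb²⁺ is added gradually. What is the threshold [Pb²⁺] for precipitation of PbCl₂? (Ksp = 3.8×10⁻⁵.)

Precipitation of each salt begins when its ion product equals Ksp.
PbCl₂(s) ⇌ Pb²⁺(aq) + 2 Cl⁻(aq)
Ksp = [Pb²⁺][Cl⁻]^2 = [Pb²⁺](9.5×10⁻³)^2
[Pb²⁺] = 3.8×10⁻⁵ / (9.5×10⁻³)^2 = 0.42
[Pb²⁺] = 0.42 M

0.42 M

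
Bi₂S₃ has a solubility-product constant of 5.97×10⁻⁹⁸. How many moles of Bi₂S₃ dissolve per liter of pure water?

1.41×10⁻²⁰ M

Bi₂S₃(s) ⇌ 2 Bi³⁺(aq) + 3 S²⁻(aq)
Call the molar solubility s, so that [Bi³⁺] = 2s and [S²⁻] = 3s.
Ksp = [Bi³⁺]^2[S²⁻]^3 = (2s)^2 · (3s)^3 = 108s^5
108s^5 = 5.97×10⁻⁹⁸  ⇒  s^5 = 5.53×10⁻¹⁰⁰
Taking the 5th root, s = 1.41×10⁻²⁰ M.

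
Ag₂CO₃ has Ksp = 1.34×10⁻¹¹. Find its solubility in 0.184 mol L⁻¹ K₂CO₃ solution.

Ag₂CO₃(s) ⇌ 2 Ag⁺(aq) + CO₃²⁻(aq)
CO₃²⁻ is already present at 0.184 mol L⁻¹. If s mol/L of Ag₂CO₃ dissolves, [Ag⁺] = 2s while [CO₃²⁻] ≈ 0.184 mol L⁻¹.
Ksp = [Ag⁺]^2[CO₃²⁻] = (2s)^2(0.184)
(2s)^2 = 1.34×10⁻¹¹ / (0.184) = 7.28×10⁻¹¹
s = 4.27×10⁻⁶ mol L⁻¹

4.27×10⁻⁶ M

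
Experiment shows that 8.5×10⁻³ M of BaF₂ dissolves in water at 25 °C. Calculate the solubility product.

Ksp = 2.5×10⁻⁶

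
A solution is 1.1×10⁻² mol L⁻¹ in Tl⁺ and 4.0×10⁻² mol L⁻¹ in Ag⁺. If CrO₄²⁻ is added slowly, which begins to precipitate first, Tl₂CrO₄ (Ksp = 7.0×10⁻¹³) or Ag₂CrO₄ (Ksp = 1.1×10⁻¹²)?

The threshold for precipitation is Q = Ksp.
For Tl₂CrO₄: [CrO₄²⁻] = (Ksp/[Tl⁺]^2) = 5.8×10⁻⁹ mol L⁻¹
For Ag₂CrO₄: [CrO₄²⁻] = (Ksp/[Ag⁺]^2) = 6.9×10⁻¹⁰ mol L⁻¹
Ag₂CrO₄ requires the lower [CrO₄²⁻], so it precipitates first.

Ag₂CrO₄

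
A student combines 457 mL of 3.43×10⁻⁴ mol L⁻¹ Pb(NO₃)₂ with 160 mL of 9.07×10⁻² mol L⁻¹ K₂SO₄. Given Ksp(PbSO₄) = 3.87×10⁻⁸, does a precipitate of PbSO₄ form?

The combined volume is 617 mL.
[Pb²⁺] = (3.43×10⁻⁴)(457)/617 = 2.54×10⁻⁴ mol L⁻¹
[SO₄²⁻] = (9.07×10⁻²)(160)/617 = 2.35×10⁻² mol L⁻¹
Q = [Pb²⁺][SO₄²⁻] = 5.98×10⁻⁶
Because Q > Ksp (5.98×10⁻⁶ vs 3.87×10⁻⁸), a precipitate of PbSO₄ forms.

Yes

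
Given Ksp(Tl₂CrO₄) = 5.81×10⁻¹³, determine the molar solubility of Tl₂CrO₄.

5.26×10⁻⁵ M

Tl₂CrO₄(s) ⇌ 2 Tl⁺(aq) + CrO₄²⁻(aq)
Let s be the molar solubility. Then [Tl⁺] = 2s and [CrO₄²⁻] = s.
Ksp = [Tl⁺]^2[CrO₄²⁻] = (2s)^2 · s = 4s^3
4s^3 = 5.81×10⁻¹³  ⇒  s^3 = 1.45×10⁻¹³
s = (1.45×10⁻¹³)^(1/3) = 5.26×10⁻⁵ mol L⁻¹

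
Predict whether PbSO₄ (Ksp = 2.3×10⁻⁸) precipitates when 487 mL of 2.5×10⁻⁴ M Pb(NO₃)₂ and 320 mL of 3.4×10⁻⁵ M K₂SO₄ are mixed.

The combined volume is 807 mL.
[Pb²⁺] = (2.5×10⁻⁴)(487)/807 = 1.5×10⁻⁴ M
[SO₄²⁻] = (3.4×10⁻⁵)(320)/807 = 1.3×10⁻⁵ M
Q = [Pb²⁺][SO₄²⁻] = 2.0×10⁻⁹
Q < Ksp (2.0×10⁻⁹ vs 2.3×10⁻⁸); the solution remains unsaturated and no precipitate forms.

No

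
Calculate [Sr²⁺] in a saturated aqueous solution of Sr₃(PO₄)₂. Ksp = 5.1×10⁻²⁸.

Sr₃(PO₄)₂(s) ⇌ 3 Sr²⁺(aq) + 2 PO₄³⁻(aq)
For each mole of Sr₃(PO₄)₂ that dissolves per liter, [Sr²⁺] = 3s and [PO₄³⁻] = 2s; let s denote this solubility.
Ksp = [Sr²⁺]^3[PO₄³⁻]^2 = (3s)^3 · (2s)^2 = 108s^5 = 5.1×10⁻²⁸
s = 1.4×10⁻⁶ mol L⁻¹
[Sr²⁺] = 3s = 4.1×10⁻⁶ mol L⁻¹

4.1×10⁻⁶ M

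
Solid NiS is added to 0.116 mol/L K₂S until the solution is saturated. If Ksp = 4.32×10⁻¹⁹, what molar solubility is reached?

NiS(s) ⇌ Ni²⁺(aq) + S²⁻(aq)
S²⁻ is already present at 0.116 mol/L. If s mol/L of NiS dissolves, [Ni²⁺] = s while [S²⁻] ≈ 0.116 mol/L.
Ksp = [Ni²⁺][S²⁻] = s(0.116)
s = 4.32×10⁻¹⁹ / (0.116) = 3.72×10⁻¹⁸
s = 3.72×10⁻¹⁸ mol/L

3.72×10⁻¹⁸ M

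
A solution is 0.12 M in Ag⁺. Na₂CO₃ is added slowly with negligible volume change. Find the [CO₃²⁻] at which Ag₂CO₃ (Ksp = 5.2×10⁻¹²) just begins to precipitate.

3.6×10⁻¹⁰ M

Precipitation of each salt begins when its ion product equals Ksp.
Ag₂CO₃(s) ⇌ 2 Ag⁺(aq) + CO₃²⁻(aq)
Ksp = [Ag⁺]^2[CO₃²⁻] = [CO₃²⁻](0.12)^2
[CO₃²⁻] = 5.2×10⁻¹² / (0.12)^2 = 3.6×10⁻¹⁰
[CO₃²⁻] = 3.6×10⁻¹⁰ M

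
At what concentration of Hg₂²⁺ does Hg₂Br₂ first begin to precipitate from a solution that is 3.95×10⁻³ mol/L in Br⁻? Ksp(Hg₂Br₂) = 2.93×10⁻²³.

1.88×10⁻¹⁸ M

A salt starts to precipitate once the ion product Q reaches its Ksp.
Hg₂Br₂(s) ⇌ Hg₂²⁺(aq) + 2 Br⁻(aq)
Ksp = [Hg₂²⁺][Br⁻]^2 = [Hg₂²⁺](3.95×10⁻³)^2
[Hg₂²⁺] = 2.93×10⁻²³ / (3.95×10⁻³)^2 = 1.88×10⁻¹⁸
[Hg₂²⁺] = 1.88×10⁻¹⁸ mol/L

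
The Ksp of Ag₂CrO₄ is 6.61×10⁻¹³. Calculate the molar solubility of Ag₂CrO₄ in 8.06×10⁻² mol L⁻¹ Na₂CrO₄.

Ag₂CrO₄(s) ⇌ 2 Ag⁺(aq) + CrO₄²⁻(aq)
With CrO₄²⁻ already at 8.06×10⁻² mol L⁻¹ and s small, take [CrO₄²⁻] ≈ 8.06×10⁻² mol L⁻¹ and [Ag⁺] = 2s.
Ksp = [Ag⁺]^2[CrO₄²⁻] = (2s)^2(8.06×10⁻²)
(2s)^2 = 6.61×10⁻¹³ / (8.06×10⁻²) = 8.20×10⁻¹²
s = 1.43×10⁻⁶ mol L⁻¹

1.43×10⁻⁶ M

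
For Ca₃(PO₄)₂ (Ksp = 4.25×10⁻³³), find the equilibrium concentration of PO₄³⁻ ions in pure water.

2.63×10⁻⁷ M

Ca₃(PO₄)₂(s) ⇌ 3 Ca²⁺(aq) + 2 PO₄³⁻(aq)
For each mole of Ca₃(PO₄)₂ that dissolves per liter, [Ca²⁺] = 3s and [PO₄³⁻] = 2s; let s denote this solubility.
Ksp = [Ca²⁺]^3[PO₄³⁻]^2 = (3s)^3 · (2s)^2 = 108s^5 = 4.25×10⁻³³
s = 1.32×10⁻⁷ M
[PO₄³⁻] = 2s = 2.63×10⁻⁷ M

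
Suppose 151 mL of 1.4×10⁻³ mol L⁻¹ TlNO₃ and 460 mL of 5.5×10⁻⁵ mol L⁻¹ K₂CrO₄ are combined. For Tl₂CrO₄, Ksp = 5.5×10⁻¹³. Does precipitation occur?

Yes

Total volume after mixing = 151 + 460 = 611 mL.
[Tl⁺] = (1.4×10⁻³)(151)/611 = 3.5×10⁻⁴ mol L⁻¹
[CrO₄²⁻] = (5.5×10⁻⁵)(460)/611 = 4.1×10⁻⁵ mol L⁻¹
Q = [Tl⁺]^2[CrO₄²⁻] = 5.0×10⁻¹²
Q = 5.0×10⁻¹² > Ksp = 5.5×10⁻¹³, so the solution is supersaturated and Tl₂CrO₄ precipitates.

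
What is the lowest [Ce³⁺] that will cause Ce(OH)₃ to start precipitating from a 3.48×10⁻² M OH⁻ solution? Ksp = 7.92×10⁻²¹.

1.88×10⁻¹⁶ M

Each salt precipitates once Q = Ksp for that salt.
Ce(OH)₃(s) ⇌ Ce³⁺(aq) + 3 OH⁻(aq)
Ksp = [Ce³⁺][OH⁻]^3 = [Ce³⁺](3.48×10⁻²)^3
[Ce³⁺] = 7.92×10⁻²¹ / (3.48×10⁻²)^3 = 1.88×10⁻¹⁶
[Ce³⁺] = 1.88×10⁻¹⁶ M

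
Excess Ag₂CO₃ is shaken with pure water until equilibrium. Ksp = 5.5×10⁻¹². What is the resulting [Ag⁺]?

Ag₂CO₃(s) ⇌ 2 Ag⁺(aq) + CO₃²⁻(aq)
For each mole of Ag₂CO₃ that dissolves per liter, [Ag⁺] = 2s and [CO₃²⁻] = s; let s denote this solubility.
Ksp = [Ag⁺]^2[CO₃²⁻] = (2s)^2 · s = 4s^3 = 5.5×10⁻¹²
s = 1.1×10⁻⁴ mol L⁻¹
[Ag⁺] = 2s = 2.2×10⁻⁴ mol L⁻¹

2.2×10⁻⁴ M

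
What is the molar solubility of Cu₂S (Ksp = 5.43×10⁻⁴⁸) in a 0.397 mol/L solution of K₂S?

1.85×10⁻²⁴ M

Cu₂S(s) ⇌ 2 Cu⁺(aq) + S²⁻(aq)
The solution already contains S²⁻ at 0.397 mol/L. Let s be the molar solubility of Cu₂S.
[S²⁻] ≈ 0.397 mol/L (common ion dominates); [Cu⁺] = 2s.
Ksp = [Cu⁺]^2[S²⁻] = (2s)^2(0.397)
(2s)^2 = 5.43×10⁻⁴⁸ / (0.397) = 1.37×10⁻⁴⁷
s = 1.85×10⁻²⁴ mol/L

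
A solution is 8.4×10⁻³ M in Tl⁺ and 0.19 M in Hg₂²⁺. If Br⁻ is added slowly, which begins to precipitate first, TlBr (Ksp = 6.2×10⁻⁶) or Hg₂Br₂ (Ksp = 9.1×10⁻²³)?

Hg₂Br₂

Precipitation of each salt begins when its ion product equals Ksp.
For TlBr: [Br⁻] = (Ksp/[Tl⁺]) = 7.4×10⁻⁴ M
For Hg₂Br₂: [Br⁻] = (Ksp/[Hg₂²⁺])^(1/2) = 2.2×10⁻¹¹ M
The smaller threshold [Br⁻] is reached first, so Hg₂Br₂ precipitates first.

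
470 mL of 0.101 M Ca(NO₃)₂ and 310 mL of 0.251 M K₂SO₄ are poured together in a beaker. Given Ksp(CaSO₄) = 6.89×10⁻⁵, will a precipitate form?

The combined volume is 780 mL.
[Ca²⁺] = (0.101)(470)/780 = 6.09×10⁻² M
[SO₄²⁻] = (0.251)(310)/780 = 9.98×10⁻² M
Q = [Ca²⁺][SO₄²⁻] = 6.07×10⁻³
Because Q > Ksp (6.07×10⁻³ vs 6.89×10⁻⁵), a precipitate of CaSO₄ forms.

Yes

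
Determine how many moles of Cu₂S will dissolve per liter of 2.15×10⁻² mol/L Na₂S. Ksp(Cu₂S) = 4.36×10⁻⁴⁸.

Cu₂S(s) ⇌ 2 Cu⁺(aq) + S²⁻(aq)
The solution already contains S²⁻ at 2.15×10⁻² mol/L. Let s be the molar solubility of Cu₂S.
[S²⁻] ≈ 2.15×10⁻² mol/L (common ion dominates); [Cu⁺] = 2s.
Ksp = [Cu⁺]^2[S²⁻] = (2s)^2(2.15×10⁻²)
(2s)^2 = 4.36×10⁻⁴⁸ / (2.15×10⁻²) = 2.03×10⁻⁴⁶
s = 7.12×10⁻²⁴ mol/L

7.12×10⁻²⁴ M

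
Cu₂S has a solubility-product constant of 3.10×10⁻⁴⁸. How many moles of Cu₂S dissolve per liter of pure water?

9.19×10⁻¹⁷ M

Cu₂S(s) ⇌ 2 Cu⁺(aq) + S²⁻(aq)
Call the molar solubility s, so that [Cu⁺] = 2s and [S²⁻] = s.
Ksp = [Cu⁺]^2[S²⁻] = (2s)^2 · s = 4s^3
4s^3 = 3.10×10⁻⁴⁸  ⇒  s^3 = 7.75×10⁻⁴⁹
Taking the 3rd root, s = 9.19×10⁻¹⁷ M.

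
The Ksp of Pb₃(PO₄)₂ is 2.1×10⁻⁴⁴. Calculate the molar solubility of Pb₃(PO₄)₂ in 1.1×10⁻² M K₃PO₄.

Pb₃(PO₄)₂(s) ⇌ 3 Pb²⁺(aq) + 2 PO₄³⁻(aq)
The solution already contains PO₄³⁻ at 1.1×10⁻² M. Let s be the molar solubility of Pb₃(PO₄)₂.
[PO₄³⁻] ≈ 1.1×10⁻² M (common ion dominates); [Pb²⁺] = 3s.
Ksp = [Pb²⁺]^3[PO₄³⁻]^2 = (3s)^3(1.1×10⁻²)^2
(3s)^3 = 2.1×10⁻⁴⁴ / (1.1×10⁻²)^2 = 1.7×10⁻⁴⁰
s = 1.9×10⁻¹⁴ M

1.9×10⁻¹⁴ M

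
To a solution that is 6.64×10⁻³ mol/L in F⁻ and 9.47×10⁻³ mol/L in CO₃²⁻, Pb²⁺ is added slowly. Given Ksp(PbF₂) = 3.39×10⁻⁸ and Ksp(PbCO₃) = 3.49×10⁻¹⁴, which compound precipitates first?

PbCO₃

Precipitation of each salt begins when its ion product equals Ksp.
For PbF₂: [Pb²⁺] = (Ksp/[F⁻]^2) = 7.69×10⁻⁴ mol/L
For PbCO₃: [Pb²⁺] = (Ksp/[CO₃²⁻]) = 3.69×10⁻¹² mol/L
PbCO₃ requires the lower [Pb²⁺], so it precipitates first.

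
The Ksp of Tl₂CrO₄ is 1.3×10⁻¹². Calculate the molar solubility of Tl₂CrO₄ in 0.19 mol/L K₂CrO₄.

1.3×10⁻⁶ M

Tl₂CrO₄(s) ⇌ 2 Tl⁺(aq) + CrO₄²⁻(aq)
CrO₄²⁻ is already present at 0.19 mol/L. If s mol/L of Tl₂CrO₄ dissolves, [Tl⁺] = 2s while [CrO₄²⁻] ≈ 0.19 mol/L.
Ksp = [Tl⁺]^2[CrO₄²⁻] = (2s)^2(0.19)
(2s)^2 = 1.3×10⁻¹² / (0.19) = 6.8×10⁻¹²
s = 1.3×10⁻⁶ mol/L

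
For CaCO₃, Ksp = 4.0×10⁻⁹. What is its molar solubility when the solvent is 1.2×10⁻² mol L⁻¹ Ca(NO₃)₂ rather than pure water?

3.3×10⁻⁷ M

CaCO₃(s) ⇌ Ca²⁺(aq) + CO₃²⁻(aq)
Ca²⁺ is already present at 1.2×10⁻² mol L⁻¹. If s mol/L of CaCO₃ dissolves, [CO₃²⁻] = s while [Ca²⁺] ≈ 1.2×10⁻² mol L⁻¹.
Ksp = [Ca²⁺][CO₃²⁻] = (1.2×10⁻²)s
s = 4.0×10⁻⁹ / (1.2×10⁻²) = 3.3×10⁻⁷
s = 3.3×10⁻⁷ mol L⁻¹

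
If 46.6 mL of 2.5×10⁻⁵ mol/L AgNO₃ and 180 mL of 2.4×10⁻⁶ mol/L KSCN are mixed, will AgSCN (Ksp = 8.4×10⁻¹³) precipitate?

After mixing, V = 46.6 mL + 180 mL = 226.6 mL.
[Ag⁺] = (2.5×10⁻⁵)(46.6)/226.6 = 5.1×10⁻⁶ mol/L
[SCN⁻] = (2.4×10⁻⁶)(180)/226.6 = 1.9×10⁻⁶ mol/L
Q = [Ag⁺][SCN⁻] = 9.8×10⁻¹²
Q = 9.8×10⁻¹² > Ksp = 8.4×10⁻¹³, so the solution is supersaturated and AgSCN precipitates.

Yes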